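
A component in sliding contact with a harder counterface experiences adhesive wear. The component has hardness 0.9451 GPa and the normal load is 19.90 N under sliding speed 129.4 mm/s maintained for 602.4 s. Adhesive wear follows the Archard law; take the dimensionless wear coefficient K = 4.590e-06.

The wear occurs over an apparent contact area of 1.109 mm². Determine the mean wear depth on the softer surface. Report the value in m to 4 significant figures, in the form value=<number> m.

Printed values are rounded; each operation holds full precision; a single final rounding, at four significant digits.
Convert: Sliding speed v = 129.4 mm/s = 0.1294 m/s. The distance L = v·t = 0.1294 m/s × 602.4 s = 77.95 m.
Convert: Hardness H = 0.9451 GPa = 9.451e+08 Pa.
Convert: Contact area A = 1.109 mm² = 1.109e-06 m².
Collected in SI base units: W = 19.90 N, H = 9.451e+08 Pa, K = 4.590e-06.
Worn volume V = K·W·L/H = 4.590e-06 · 19.90 · 77.95 / 9.451e+08 = 7.534e-12 m³.
Mean wear depth h = V/A = 7.534e-12 / 1.109e-06 = 6.793e-06 m.

value=6.793e-06 m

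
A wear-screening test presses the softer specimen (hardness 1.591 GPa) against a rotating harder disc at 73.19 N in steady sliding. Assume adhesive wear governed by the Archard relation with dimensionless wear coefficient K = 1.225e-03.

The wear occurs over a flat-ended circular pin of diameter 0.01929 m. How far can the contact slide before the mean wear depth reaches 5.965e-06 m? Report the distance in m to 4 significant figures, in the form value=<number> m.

Intermediates are printed rounded — all working math holds exact precision. Rounded just once: 4 significant digits.
Convert: Hardness H = 1.591 GPa = 1.591e+09 Pa.
Convert: Contact area A = π·d²/4 = π·(0.01929 m)²/4 = 2.922e-04 m².
Working in SI base units: W = 73.19 N, H = 1.591e+09 Pa, K = 1.225e-03.
Volume at the limit: V_lim = h_lim·A = 5.965e-06 · 2.922e-04 = 1.743e-09 m³.
So the life L = V_lim·H/(K·W) = 1.743e-09 · 1.591e+09 / (1.225e-03 · 73.19) = 30.93 m.

value=30.93 m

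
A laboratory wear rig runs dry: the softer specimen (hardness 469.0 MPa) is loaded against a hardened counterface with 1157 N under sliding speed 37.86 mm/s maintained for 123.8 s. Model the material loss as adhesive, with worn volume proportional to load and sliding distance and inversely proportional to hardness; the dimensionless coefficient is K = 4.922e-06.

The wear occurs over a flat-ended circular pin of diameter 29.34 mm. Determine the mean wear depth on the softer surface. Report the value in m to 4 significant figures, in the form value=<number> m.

value=8.418e-08 m

Intermediates are printed rounded. All working math holds full float precision, and one final rounding: 4 significant digits.
Sliding speed v = 37.86 mm/s = 0.03786 m/s. Distance covered L = v·t = 0.03786 m/s × 123.8 s = 4.687 m.
Hardness H = 469.0 MPa = 4.690e+08 Pa.
Pin diameter d = 29.34 mm = 0.02934 m. Contact area A = π·d²/4 = π·(0.02934 m)²/4 = 6.761e-04 m².
As SI base values: W = 1157 N, H = 4.690e+08 Pa, K = 4.922e-06.
Wear volume V = K·W·L/H = 4.922e-06 · 1157 · 4.687 / 4.690e+08 = 5.691e-11 m³.
Mean depth h = V/A = 5.691e-11 / 6.761e-04 = 8.418e-08 m.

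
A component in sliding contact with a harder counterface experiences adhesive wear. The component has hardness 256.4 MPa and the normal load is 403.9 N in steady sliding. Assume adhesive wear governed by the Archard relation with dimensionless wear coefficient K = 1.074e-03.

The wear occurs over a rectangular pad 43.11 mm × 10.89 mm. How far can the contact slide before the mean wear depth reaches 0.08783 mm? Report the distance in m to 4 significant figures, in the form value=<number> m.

value=24.37 m

Every step maintains full float precision, and intermediates appear rounded; one last rounding, at four significant digits.
Convert: Hardness H = 256.4 MPa = 2.564e+08 Pa.
Convert: Pad sides 43.11 mm × 10.89 mm = 0.04311 m × 0.01089 m. Contact area A = 0.04311 m × 0.01089 m = 4.695e-04 m².
Convert: Depth limit h_lim = 0.08783 mm = 8.783e-05 m.
Restated in SI base units: W = 403.9 N, H = 2.564e+08 Pa, K = 1.074e-03.
Volume at the limit: V_lim = h_lim·A = 8.783e-05 · 4.695e-04 = 4.123e-08 m³.
Thus life L = V_lim·H/(K·W) = 4.123e-08 · 2.564e+08 / (1.074e-03 · 403.9) = 24.37 m.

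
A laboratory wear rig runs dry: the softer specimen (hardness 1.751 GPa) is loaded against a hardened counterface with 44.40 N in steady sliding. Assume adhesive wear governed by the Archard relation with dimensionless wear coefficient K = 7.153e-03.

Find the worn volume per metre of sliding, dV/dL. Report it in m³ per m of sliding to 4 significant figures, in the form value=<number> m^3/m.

value=1.814e-10 m^3/m

Intermediate values are displayed rounded. Each operation maintains full float precision — one last rounding to four significant digits.
Convert: Hardness H = 1.751 GPa = 1.751e+09 Pa.
Working in SI base units: W = 44.40 N, H = 1.751e+09 Pa, K = 7.153e-03.
Wear rate dV/dL = K·W/H: 7.153e-03 · 44.40 / 1.751e+09 = 1.814e-10 m³/m.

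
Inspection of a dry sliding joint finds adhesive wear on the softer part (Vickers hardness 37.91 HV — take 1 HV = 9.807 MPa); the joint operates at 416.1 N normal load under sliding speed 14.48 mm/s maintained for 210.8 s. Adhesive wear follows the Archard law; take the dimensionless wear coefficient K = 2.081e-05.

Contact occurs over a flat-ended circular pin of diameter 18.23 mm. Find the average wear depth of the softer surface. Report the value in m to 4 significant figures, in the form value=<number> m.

value=2.724e-07 m

Displayed values are rounded — each operation holds full float precision — a single final rounding: 4 significant figures.
Sliding speed v = 14.48 mm/s = 0.01448 m/s. Sliding distance L = v·t = 0.01448 m/s × 210.8 s = 3.052 m.
Hardness H = 37.91 HV × 9.807 MPa/HV = 371.8 MPa = 3.718e+08 Pa.
Pin diameter d = 18.23 mm = 0.01823 m. Contact area A = π·d²/4 = π·(0.01823 m)²/4 = 2.610e-04 m².
Working in SI base units: W = 416.1 N, H = 3.718e+08 Pa, K = 2.081e-05.
Worn volume V = K·W·L/H = 2.081e-05 · 416.1 · 3.052 / 3.718e+08 = 7.109e-11 m³.
Mean depth h = V/A = 7.109e-11 / 2.610e-04 = 2.724e-07 m.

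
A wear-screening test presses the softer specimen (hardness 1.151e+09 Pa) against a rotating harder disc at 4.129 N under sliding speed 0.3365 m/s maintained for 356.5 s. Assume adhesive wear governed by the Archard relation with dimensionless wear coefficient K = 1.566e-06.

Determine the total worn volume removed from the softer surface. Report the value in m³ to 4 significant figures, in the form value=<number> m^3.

Printed values are rounded, and every step maintains full float precision, and rounded just once to four significant figures.
Distance L = v·t = 0.3365 m/s × 356.5 s = 120.0 m.
Expressed in SI base units: W = 4.129 N, H = 1.151e+09 Pa, K = 1.566e-06.
Volume removed: V = K·W·L/H = 1.566e-06 · 4.129 · 120.0 / 1.151e+09 = 6.739e-13 m³.

value=6.739e-13 m^3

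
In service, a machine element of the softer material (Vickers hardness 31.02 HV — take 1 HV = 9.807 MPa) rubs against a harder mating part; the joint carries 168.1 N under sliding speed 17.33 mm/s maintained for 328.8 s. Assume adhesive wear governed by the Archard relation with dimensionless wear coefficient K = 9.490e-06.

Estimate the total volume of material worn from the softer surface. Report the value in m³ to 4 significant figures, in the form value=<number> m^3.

The algebra maintains full float precision. Intermediates are printed rounded. Rounded once at the end, at 4 significant figures.
Convert: Sliding speed v = 17.33 mm/s = 0.01733 m/s. The distance L = v·t = 0.01733 m/s × 328.8 s = 5.698 m.
Convert: Hardness H = 31.02 HV × 9.807 MPa/HV = 304.2 MPa = 3.042e+08 Pa.
In SI base units: W = 168.1 N, H = 3.042e+08 Pa, K = 9.490e-06.
Worn volume V = K·W·L/H = 9.490e-06 · 168.1 · 5.698 / 3.042e+08 = 2.988e-11 m³.

value=2.988e-11 m^3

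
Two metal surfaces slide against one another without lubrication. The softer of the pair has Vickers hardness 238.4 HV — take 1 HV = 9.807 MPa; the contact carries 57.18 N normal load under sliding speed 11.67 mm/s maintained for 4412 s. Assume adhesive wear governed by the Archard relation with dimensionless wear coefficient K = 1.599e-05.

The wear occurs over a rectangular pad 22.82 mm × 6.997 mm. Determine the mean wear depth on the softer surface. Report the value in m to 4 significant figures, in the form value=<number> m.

Every step runs at full precision; intermediates are displayed rounded; a single final rounding, at 4 significant figures.
Convert: Sliding speed v = 11.67 mm/s = 0.01167 m/s. Distance L = v·t = 0.01167 m/s × 4412 s = 51.49 m.
Convert: Hardness H = 238.4 HV × 9.807 MPa/HV = 2338 MPa = 2.338e+09 Pa.
Convert: Pad sides 22.82 mm × 6.997 mm = 0.02282 m × 0.006997 m. Contact area A = 0.02282 m × 0.006997 m = 1.597e-04 m².
Collected in SI base units: W = 57.18 N, H = 2.338e+09 Pa, K = 1.599e-05.
Worn volume V = K·W·L/H = 1.599e-05 · 57.18 · 51.49 / 2.338e+09 = 2.014e-11 m³.
Wear depth h = V/A = 2.014e-11 / 1.597e-04 = 1.261e-07 m.

value=1.261e-07 m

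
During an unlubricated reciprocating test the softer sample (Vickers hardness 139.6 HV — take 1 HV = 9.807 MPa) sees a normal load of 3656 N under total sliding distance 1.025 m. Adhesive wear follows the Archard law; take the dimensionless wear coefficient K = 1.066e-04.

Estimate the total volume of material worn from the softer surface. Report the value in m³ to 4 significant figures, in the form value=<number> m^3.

value=2.918e-10 m^3

The intermediates are displayed rounded, and each operation maintains exact precision — one final rounding: four significant digits.
Hardness H = 139.6 HV × 9.807 MPa/HV = 1369 MPa = 1.369e+09 Pa.
Working in SI base units: W = 3656 N, H = 1.369e+09 Pa, K = 1.066e-04.
Wear volume V = K·W·L/H = 1.066e-04 · 3656 · 1.025 / 1.369e+09 = 2.918e-10 m³.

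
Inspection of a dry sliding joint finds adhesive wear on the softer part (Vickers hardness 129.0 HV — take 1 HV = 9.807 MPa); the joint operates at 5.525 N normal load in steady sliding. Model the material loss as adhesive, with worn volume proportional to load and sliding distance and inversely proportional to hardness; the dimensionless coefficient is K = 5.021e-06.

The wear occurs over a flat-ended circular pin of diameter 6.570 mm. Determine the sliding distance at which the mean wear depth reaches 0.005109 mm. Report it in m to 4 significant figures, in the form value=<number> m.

Intermediate values are shown rounded. All working math holds full precision; a lone final rounding, at 4 significant digits.
Hardness H = 129.0 HV × 9.807 MPa/HV = 1265 MPa = 1.265e+09 Pa.
Pin diameter d = 6.570 mm = 0.006570 m. Contact area A = π·d²/4 = π·(0.006570 m)²/4 = 3.390e-05 m².
Depth limit h_lim = 0.005109 mm = 5.109e-06 m.
In SI base units: W = 5.525 N, H = 1.265e+09 Pa, K = 5.021e-06.
Permissible volume V_lim = h_lim·A = 5.109e-06 · 3.390e-05 = 1.732e-10 m³.
Life L = V_lim·H/(K·W) = 1.732e-10 · 1.265e+09 / (5.021e-06 · 5.525) = 7899 m.

value=7899 m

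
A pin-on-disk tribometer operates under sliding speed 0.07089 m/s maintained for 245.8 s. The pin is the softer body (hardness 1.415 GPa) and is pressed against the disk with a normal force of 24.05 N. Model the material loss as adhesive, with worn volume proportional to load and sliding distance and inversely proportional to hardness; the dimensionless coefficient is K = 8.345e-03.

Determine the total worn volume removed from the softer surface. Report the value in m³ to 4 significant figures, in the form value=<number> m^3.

value=2.471e-09 m^3

The intermediates are printed rounded; each operation carries exact precision; a single final rounding, at 4 significant digits.
Convert: Distance covered L = v·t = 0.07089 m/s × 245.8 s = 17.42 m.
Convert: Hardness H = 1.415 GPa = 1.415e+09 Pa.
Working in SI base units: W = 24.05 N, H = 1.415e+09 Pa, K = 8.345e-03.
The Archard volume V = K·W·L/H = 8.345e-03 · 24.05 · 17.42 / 1.415e+09 = 2.471e-09 m³.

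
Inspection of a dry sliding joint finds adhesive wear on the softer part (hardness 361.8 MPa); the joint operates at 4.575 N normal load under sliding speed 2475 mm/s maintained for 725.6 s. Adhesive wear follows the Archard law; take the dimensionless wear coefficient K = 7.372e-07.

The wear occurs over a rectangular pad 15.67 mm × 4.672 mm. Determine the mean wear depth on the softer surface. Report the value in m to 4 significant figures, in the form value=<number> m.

The algebra carries exact precision — intermediate values are displayed rounded, and a lone final rounding to four significant digits.
Sliding speed v = 2475 mm/s = 2.475 m/s. Distance covered L = v·t = 2.475 m/s × 725.6 s = 1796 m.
Hardness H = 361.8 MPa = 3.618e+08 Pa.
Pad sides 15.67 mm × 4.672 mm = 0.01567 m × 0.004672 m. Contact area A = 0.01567 m × 0.004672 m = 7.321e-05 m².
SI base units throughout: W = 4.575 N, H = 3.618e+08 Pa, K = 7.372e-07.
Volume removed: V = K·W·L/H = 7.372e-07 · 4.575 · 1796 / 3.618e+08 = 1.674e-11 m³.
Depth of wear h = V/A = 1.674e-11 / 7.321e-05 = 2.287e-07 m.

value=2.287e-07 m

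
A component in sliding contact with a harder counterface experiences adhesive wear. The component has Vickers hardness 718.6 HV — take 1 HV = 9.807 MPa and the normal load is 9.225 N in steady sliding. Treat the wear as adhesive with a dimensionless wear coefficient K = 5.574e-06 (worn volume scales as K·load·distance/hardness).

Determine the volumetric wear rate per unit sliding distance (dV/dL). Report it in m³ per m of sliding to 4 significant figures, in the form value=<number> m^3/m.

Intermediates appear rounded; each operation maintains exact precision. Rounded just once, at 4 significant figures.
Hardness H = 718.6 HV × 9.807 MPa/HV = 7047 MPa = 7.047e+09 Pa.
Collected in SI base units: W = 9.225 N, H = 7.047e+09 Pa, K = 5.574e-06.
Sliding wear rate dV/dL = K·W/H — distance-free: 5.574e-06 · 9.225 / 7.047e+09 = 7.296e-15 m³/m.

value=7.296e-15 m^3/m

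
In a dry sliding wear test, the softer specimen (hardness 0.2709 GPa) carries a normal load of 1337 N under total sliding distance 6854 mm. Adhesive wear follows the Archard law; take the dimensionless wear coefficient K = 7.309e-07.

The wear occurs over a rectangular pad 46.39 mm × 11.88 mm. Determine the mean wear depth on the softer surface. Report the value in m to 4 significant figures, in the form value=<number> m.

value=4.486e-08 m

The algebra runs at full precision; intermediates appear rounded — one final rounding to 4 significant figures.
Path length L = 6854 mm = 6.854 m.
Hardness H = 0.2709 GPa = 2.709e+08 Pa.
Pad sides 46.39 mm × 11.88 mm = 0.04639 m × 0.01188 m. Contact area A = 0.04639 m × 0.01188 m = 5.511e-04 m².
In SI base units, W = 1337 N, H = 2.709e+08 Pa, K = 7.309e-07.
By Archard's law, V = K·W·L/H = 7.309e-07 · 1337 · 6.854 / 2.709e+08 = 2.472e-11 m³.
Depth of wear h = V/A = 2.472e-11 / 5.511e-04 = 4.486e-08 m.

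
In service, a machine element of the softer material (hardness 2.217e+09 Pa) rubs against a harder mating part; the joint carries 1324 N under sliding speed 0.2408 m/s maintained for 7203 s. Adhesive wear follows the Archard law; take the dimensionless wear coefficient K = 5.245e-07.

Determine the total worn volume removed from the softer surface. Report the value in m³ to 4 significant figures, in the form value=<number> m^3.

All working math carries full float precision, and the intermediates are displayed rounded, and a single final rounding, at 4 significant digits.
Convert: Distance covered L = v·t = 0.2408 m/s × 7203 s = 1734 m.
In SI base units, W = 1324 N, H = 2.217e+09 Pa, K = 5.245e-07.
Archard relation: V = K·W·L/H = 5.245e-07 · 1324 · 1734 / 2.217e+09 = 5.433e-10 m³.

value=5.433e-10 m^3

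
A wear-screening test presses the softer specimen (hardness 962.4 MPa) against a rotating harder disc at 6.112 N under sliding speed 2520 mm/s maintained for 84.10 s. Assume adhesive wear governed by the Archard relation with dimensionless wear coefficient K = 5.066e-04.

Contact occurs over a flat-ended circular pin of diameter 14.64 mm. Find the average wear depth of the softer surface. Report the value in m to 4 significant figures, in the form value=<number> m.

Intermediates appear rounded, and all arithmetic carries full float precision. Rounded once at the end: four significant figures.
Convert: Sliding speed v = 2520 mm/s = 2.520 m/s. Total distance L = v·t = 2.520 m/s × 84.10 s = 211.9 m.
Convert: Hardness H = 962.4 MPa = 9.624e+08 Pa.
Convert: Pin diameter d = 14.64 mm = 0.01464 m. Contact area A = π·d²/4 = π·(0.01464 m)²/4 = 1.683e-04 m².
SI base units throughout: W = 6.112 N, H = 9.624e+08 Pa, K = 5.066e-04.
Archard relation: V = K·W·L/H = 5.066e-04 · 6.112 · 211.9 / 9.624e+08 = 6.819e-10 m³.
Mean wear depth h = V/A = 6.819e-10 / 1.683e-04 = 4.051e-06 m.

value=4.051e-06 m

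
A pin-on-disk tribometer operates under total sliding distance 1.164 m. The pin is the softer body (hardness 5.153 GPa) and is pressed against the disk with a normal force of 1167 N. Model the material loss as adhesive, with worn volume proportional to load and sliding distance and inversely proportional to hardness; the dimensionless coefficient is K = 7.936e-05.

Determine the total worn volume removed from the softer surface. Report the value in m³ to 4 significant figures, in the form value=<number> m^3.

Intermediate values are displayed rounded — each operation holds full precision. Rounded once at the end, at four significant figures.
Hardness H = 5.153 GPa = 5.153e+09 Pa.
SI base units throughout: W = 1167 N, H = 5.153e+09 Pa, K = 7.936e-05.
Volume removed: V = K·W·L/H = 7.936e-05 · 1167 · 1.164 / 5.153e+09 = 2.092e-11 m³.

value=2.092e-11 m^3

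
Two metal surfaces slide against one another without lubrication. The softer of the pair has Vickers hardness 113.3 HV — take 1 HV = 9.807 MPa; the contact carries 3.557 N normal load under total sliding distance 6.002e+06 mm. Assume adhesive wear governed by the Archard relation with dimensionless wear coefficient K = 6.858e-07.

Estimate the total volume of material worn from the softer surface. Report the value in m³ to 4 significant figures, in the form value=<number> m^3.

All arithmetic runs at full float precision. Intermediates are displayed rounded — rounded just once: four significant digits.
Convert: The distance L = 6.002e+06 mm = 6002 m.
Convert: Hardness H = 113.3 HV × 9.807 MPa/HV = 1111 MPa = 1.111e+09 Pa.
Working in SI base units: W = 3.557 N, H = 1.111e+09 Pa, K = 6.858e-07.
Volume removed: V = K·W·L/H = 6.858e-07 · 3.557 · 6002 / 1.111e+09 = 1.318e-11 m³.

value=1.318e-11 m^3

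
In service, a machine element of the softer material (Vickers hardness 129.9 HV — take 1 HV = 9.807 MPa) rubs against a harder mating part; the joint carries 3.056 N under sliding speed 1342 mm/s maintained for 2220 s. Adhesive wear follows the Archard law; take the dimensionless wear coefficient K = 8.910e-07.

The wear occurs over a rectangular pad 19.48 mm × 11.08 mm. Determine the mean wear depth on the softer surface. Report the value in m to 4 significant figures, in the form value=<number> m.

value=2.950e-08 m

Every step maintains full float precision, and quoted intermediates are rounded — a single final rounding: four significant figures.
Convert: Sliding speed v = 1342 mm/s = 1.342 m/s. Distance L = v·t = 1.342 m/s × 2220 s = 2979 m.
Convert: Hardness H = 129.9 HV × 9.807 MPa/HV = 1274 MPa = 1.274e+09 Pa.
Convert: Pad sides 19.48 mm × 11.08 mm = 0.01948 m × 0.01108 m. Contact area A = 0.01948 m × 0.01108 m = 2.158e-04 m².
Expressed in SI base units: W = 3.056 N, H = 1.274e+09 Pa, K = 8.910e-07.
Wear volume V = K·W·L/H = 8.910e-07 · 3.056 · 2979 / 1.274e+09 = 6.368e-12 m³.
Mean depth h = V/A = 6.368e-12 / 2.158e-04 = 2.950e-08 m.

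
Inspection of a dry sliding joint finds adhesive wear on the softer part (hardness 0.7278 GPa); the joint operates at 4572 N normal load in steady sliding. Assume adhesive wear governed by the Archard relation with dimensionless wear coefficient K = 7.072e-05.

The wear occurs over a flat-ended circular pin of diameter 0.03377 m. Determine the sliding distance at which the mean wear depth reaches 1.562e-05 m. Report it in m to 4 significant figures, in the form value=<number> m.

value=31.49 m

Every step holds full precision; displayed values are rounded, and a single final rounding, at four significant digits.
Hardness H = 0.7278 GPa = 7.278e+08 Pa.
Contact area A = π·d²/4 = π·(0.03377 m)²/4 = 8.957e-04 m².
Collected in SI base units: W = 4572 N, H = 7.278e+08 Pa, K = 7.072e-05.
At the depth limit, V_lim = h_lim·A = 1.562e-05 · 8.957e-04 = 1.399e-08 m³.
Sliding life L = V_lim·H/(K·W) = 1.399e-08 · 7.278e+08 / (7.072e-05 · 4572) = 31.49 m.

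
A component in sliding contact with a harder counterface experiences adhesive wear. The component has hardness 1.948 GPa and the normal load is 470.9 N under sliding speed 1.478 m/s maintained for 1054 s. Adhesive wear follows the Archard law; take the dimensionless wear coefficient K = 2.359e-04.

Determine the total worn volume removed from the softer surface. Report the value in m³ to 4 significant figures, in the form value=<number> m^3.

Every step keeps full precision; intermediates are shown rounded, and a single final rounding, at 4 significant figures.
Convert: Distance covered L = v·t = 1.478 m/s × 1054 s = 1558 m.
Convert: Hardness H = 1.948 GPa = 1.948e+09 Pa.
In SI base units: W = 470.9 N, H = 1.948e+09 Pa, K = 2.359e-04.
Archard volume V = K·W·L/H = 2.359e-04 · 470.9 · 1558 / 1.948e+09 = 8.883e-08 m³.

value=8.883e-08 m^3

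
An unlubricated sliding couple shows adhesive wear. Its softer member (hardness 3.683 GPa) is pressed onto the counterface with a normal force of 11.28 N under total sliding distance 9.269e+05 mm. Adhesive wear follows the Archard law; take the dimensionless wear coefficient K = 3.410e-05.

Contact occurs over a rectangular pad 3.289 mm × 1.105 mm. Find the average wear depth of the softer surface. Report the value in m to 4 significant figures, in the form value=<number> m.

Every step holds full float precision; the intermediates appear rounded. Rounded once at the end to four significant figures.
Path length L = 9.269e+05 mm = 926.9 m.
Hardness H = 3.683 GPa = 3.683e+09 Pa.
Pad sides 3.289 mm × 1.105 mm = 0.003289 m × 0.001105 m. Contact area A = 0.003289 m × 0.001105 m = 3.634e-06 m².
Collected in SI base units: W = 11.28 N, H = 3.683e+09 Pa, K = 3.410e-05.
Archard volume V = K·W·L/H = 3.410e-05 · 11.28 · 926.9 / 3.683e+09 = 9.680e-11 m³.
Depth h = V/A = 9.680e-11 / 3.634e-06 = 2.664e-05 m.

value=2.664e-05 m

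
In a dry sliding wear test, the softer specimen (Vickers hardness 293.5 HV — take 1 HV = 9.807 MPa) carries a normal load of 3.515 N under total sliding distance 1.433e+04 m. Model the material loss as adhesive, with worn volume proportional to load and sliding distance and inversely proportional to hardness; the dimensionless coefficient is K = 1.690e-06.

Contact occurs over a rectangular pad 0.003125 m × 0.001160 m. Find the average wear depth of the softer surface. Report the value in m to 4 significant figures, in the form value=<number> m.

value=8.158e-06 m

Intermediate values are displayed rounded, and each operation holds full float precision — rounded once at the end to 4 significant digits.
Hardness H = 293.5 HV × 9.807 MPa/HV = 2878 MPa = 2.878e+09 Pa.
Contact area A = 0.003125 m × 0.001160 m = 3.625e-06 m².
Expressed in SI base units: W = 3.515 N, H = 2.878e+09 Pa, K = 1.690e-06.
Archard relation: V = K·W·L/H = 1.690e-06 · 3.515 · 1.433e+04 / 2.878e+09 = 2.957e-11 m³.
Depth h = V/A = 2.957e-11 / 3.625e-06 = 8.158e-06 m.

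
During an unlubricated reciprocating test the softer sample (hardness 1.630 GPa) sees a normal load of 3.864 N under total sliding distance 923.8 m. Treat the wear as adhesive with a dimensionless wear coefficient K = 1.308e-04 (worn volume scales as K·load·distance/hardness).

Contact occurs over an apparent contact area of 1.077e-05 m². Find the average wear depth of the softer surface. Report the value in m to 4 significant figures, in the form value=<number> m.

Intermediate values are shown rounded, and each operation maintains full precision, and rounded once at the end to four significant digits.
Convert: Hardness H = 1.630 GPa = 1.630e+09 Pa.
Working in SI base units: W = 3.864 N, H = 1.630e+09 Pa, K = 1.308e-04.
Archard volume V = K·W·L/H = 1.308e-04 · 3.864 · 923.8 / 1.630e+09 = 2.864e-10 m³.
Average depth h = V/A = 2.864e-10 / 1.077e-05 = 2.660e-05 m.

value=2.660e-05 m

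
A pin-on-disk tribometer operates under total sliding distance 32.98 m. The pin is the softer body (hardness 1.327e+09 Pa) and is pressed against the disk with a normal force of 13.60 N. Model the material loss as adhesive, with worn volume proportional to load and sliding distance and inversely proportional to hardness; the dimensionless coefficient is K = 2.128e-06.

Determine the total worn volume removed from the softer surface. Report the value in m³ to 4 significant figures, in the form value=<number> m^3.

All arithmetic keeps full float precision. Intermediates appear rounded — a single final rounding, at 4 significant figures.
SI base units throughout: W = 13.60 N, H = 1.327e+09 Pa, K = 2.128e-06.
By Archard's law, V = K·W·L/H = 2.128e-06 · 13.60 · 32.98 / 1.327e+09 = 7.193e-13 m³.

value=7.193e-13 m^3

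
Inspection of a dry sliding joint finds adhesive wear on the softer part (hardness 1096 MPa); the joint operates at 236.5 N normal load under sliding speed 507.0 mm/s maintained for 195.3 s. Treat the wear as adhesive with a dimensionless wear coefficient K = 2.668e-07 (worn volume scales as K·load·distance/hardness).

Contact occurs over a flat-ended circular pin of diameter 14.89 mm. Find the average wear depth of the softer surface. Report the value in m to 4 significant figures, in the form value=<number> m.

Each operation runs at full float precision. The intermediates appear rounded, and one last rounding: 4 significant digits.
Sliding speed v = 507.0 mm/s = 0.5070 m/s. Path length L = v·t = 0.5070 m/s × 195.3 s = 99.02 m.
Hardness H = 1096 MPa = 1.096e+09 Pa.
Pin diameter d = 14.89 mm = 0.01489 m. Contact area A = π·d²/4 = π·(0.01489 m)²/4 = 1.741e-04 m².
As SI base values: W = 236.5 N, H = 1.096e+09 Pa, K = 2.668e-07.
Wear volume V = K·W·L/H = 2.668e-07 · 236.5 · 99.02 / 1.096e+09 = 5.701e-12 m³.
Depth h = V/A = 5.701e-12 / 1.741e-04 = 3.274e-08 m.

value=3.274e-08 m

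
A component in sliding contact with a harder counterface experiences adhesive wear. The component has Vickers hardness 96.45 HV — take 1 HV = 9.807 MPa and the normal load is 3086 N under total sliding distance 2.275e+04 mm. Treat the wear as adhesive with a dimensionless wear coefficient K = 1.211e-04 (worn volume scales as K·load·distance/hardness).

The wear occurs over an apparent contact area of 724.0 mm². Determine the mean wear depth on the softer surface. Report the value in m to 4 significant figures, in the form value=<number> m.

Intermediate values appear rounded; every step keeps full precision; one last rounding: four significant digits.
Convert: Distance covered L = 2.275e+04 mm = 22.75 m.
Convert: Hardness H = 96.45 HV × 9.807 MPa/HV = 945.9 MPa = 9.459e+08 Pa.
Convert: Contact area A = 724.0 mm² = 7.240e-04 m².
Collected in SI base units: W = 3086 N, H = 9.459e+08 Pa, K = 1.211e-04.
By Archard's law, V = K·W·L/H = 1.211e-04 · 3086 · 22.75 / 9.459e+08 = 8.988e-09 m³.
Depth of wear h = V/A = 8.988e-09 / 7.240e-04 = 1.241e-05 m.

value=1.241e-05 m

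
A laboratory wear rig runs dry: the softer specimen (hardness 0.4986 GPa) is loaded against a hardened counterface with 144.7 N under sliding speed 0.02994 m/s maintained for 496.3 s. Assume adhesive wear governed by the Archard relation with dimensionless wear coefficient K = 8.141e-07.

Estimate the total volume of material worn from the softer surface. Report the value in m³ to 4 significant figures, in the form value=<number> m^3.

All arithmetic maintains full precision; intermediate values are displayed rounded, and a lone final rounding, at four significant figures.
Convert: Total distance L = v·t = 0.02994 m/s × 496.3 s = 14.86 m.
Convert: Hardness H = 0.4986 GPa = 4.986e+08 Pa.
Restated in SI base units: W = 144.7 N, H = 4.986e+08 Pa, K = 8.141e-07.
Wear volume V = K·W·L/H = 8.141e-07 · 144.7 · 14.86 / 4.986e+08 = 3.511e-12 m³.

value=3.511e-12 m^3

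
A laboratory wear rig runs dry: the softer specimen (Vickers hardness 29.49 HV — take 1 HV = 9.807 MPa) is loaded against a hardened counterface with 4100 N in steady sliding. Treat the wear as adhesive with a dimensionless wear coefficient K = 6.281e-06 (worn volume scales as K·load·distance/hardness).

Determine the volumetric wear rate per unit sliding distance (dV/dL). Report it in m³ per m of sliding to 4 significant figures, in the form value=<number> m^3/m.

The computation carries exact precision; intermediates are displayed rounded — one last rounding: four significant figures.
Convert: Hardness H = 29.49 HV × 9.807 MPa/HV = 289.2 MPa = 2.892e+08 Pa.
SI base units throughout: W = 4100 N, H = 2.892e+08 Pa, K = 6.281e-06.
Rate of wear dV/dL = K·W/H (independent of L): 6.281e-06 · 4100 / 2.892e+08 = 8.904e-11 m³/m.

value=8.904e-11 m^3/m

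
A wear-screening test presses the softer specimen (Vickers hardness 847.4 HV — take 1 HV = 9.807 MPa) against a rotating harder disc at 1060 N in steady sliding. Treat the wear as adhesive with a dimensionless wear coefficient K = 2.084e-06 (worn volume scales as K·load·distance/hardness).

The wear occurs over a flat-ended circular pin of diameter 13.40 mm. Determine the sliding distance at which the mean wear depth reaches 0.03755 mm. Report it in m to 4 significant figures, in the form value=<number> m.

The computation runs at full float precision — the intermediates are shown rounded. Rounded once at the end, at 4 significant figures.
Hardness H = 847.4 HV × 9.807 MPa/HV = 8310 MPa = 8.310e+09 Pa.
Pin diameter d = 13.40 mm = 0.01340 m. Contact area A = π·d²/4 = π·(0.01340 m)²/4 = 1.410e-04 m².
Depth limit h_lim = 0.03755 mm = 3.755e-05 m.
In SI base units, W = 1060 N, H = 8.310e+09 Pa, K = 2.084e-06.
At the depth limit, V_lim = h_lim·A = 3.755e-05 · 1.410e-04 = 5.296e-09 m³.
So the life L = V_lim·H/(K·W) = 5.296e-09 · 8.310e+09 / (2.084e-06 · 1060) = 1.992e+04 m.

value=1.992e+04 m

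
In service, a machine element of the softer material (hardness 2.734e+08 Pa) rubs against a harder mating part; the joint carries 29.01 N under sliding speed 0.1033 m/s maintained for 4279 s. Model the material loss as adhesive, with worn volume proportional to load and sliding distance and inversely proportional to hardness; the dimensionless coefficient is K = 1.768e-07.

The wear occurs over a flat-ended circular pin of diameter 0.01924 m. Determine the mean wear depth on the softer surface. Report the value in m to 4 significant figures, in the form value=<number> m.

The computation keeps full precision; intermediate values are printed rounded. Rounded just once, at four significant figures.
Distance L = v·t = 0.1033 m/s × 4279 s = 442.0 m.
Contact area A = π·d²/4 = π·(0.01924 m)²/4 = 2.907e-04 m².
As SI base values: W = 29.01 N, H = 2.734e+08 Pa, K = 1.768e-07.
Apply Archard: V = K·W·L/H = 1.768e-07 · 29.01 · 442.0 / 2.734e+08 = 8.292e-12 m³.
Wear depth h = V/A = 8.292e-12 / 2.907e-04 = 2.852e-08 m.

value=2.852e-08 m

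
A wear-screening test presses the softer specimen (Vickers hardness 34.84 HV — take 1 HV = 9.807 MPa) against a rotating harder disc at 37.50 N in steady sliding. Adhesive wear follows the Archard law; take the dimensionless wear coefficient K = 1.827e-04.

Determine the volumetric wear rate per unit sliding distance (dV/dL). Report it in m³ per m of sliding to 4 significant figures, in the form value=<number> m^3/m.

Displayed values are rounded, and each operation maintains full precision; a lone final rounding, at four significant figures.
Convert: Hardness H = 34.84 HV × 9.807 MPa/HV = 341.7 MPa = 3.417e+08 Pa.
In SI base units, W = 37.50 N, H = 3.417e+08 Pa, K = 1.827e-04.
Volumetric rate dV/dL = K·W/H (independent of L): 1.827e-04 · 37.50 / 3.417e+08 = 2.005e-11 m³/m.

value=2.005e-11 m^3/m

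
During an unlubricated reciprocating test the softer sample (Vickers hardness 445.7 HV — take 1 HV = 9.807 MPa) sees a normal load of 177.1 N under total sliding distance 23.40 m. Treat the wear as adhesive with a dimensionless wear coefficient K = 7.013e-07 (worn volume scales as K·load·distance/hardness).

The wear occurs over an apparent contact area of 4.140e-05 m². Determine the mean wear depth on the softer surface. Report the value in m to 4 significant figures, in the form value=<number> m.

value=1.606e-08 m

Shown intermediates are rounded. The algebra carries exact precision, and rounded just once to 4 significant figures.
Hardness H = 445.7 HV × 9.807 MPa/HV = 4371 MPa = 4.371e+09 Pa.
Collected in SI base units: W = 177.1 N, H = 4.371e+09 Pa, K = 7.013e-07.
Worn volume V = K·W·L/H = 7.013e-07 · 177.1 · 23.40 / 4.371e+09 = 6.649e-13 m³.
Depth of wear h = V/A = 6.649e-13 / 4.140e-05 = 1.606e-08 m.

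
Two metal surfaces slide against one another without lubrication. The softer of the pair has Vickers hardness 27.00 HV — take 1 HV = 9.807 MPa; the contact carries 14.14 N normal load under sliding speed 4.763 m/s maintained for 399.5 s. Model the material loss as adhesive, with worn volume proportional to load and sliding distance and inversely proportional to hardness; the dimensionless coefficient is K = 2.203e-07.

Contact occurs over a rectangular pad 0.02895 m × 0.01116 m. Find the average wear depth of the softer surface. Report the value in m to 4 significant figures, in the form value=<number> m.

value=6.929e-08 m

The computation keeps exact precision — intermediates are displayed rounded — one last rounding to four significant figures.
Path length L = v·t = 4.763 m/s × 399.5 s = 1903 m.
Hardness H = 27.00 HV × 9.807 MPa/HV = 264.8 MPa = 2.648e+08 Pa.
Contact area A = 0.02895 m × 0.01116 m = 3.231e-04 m².
In SI base units, W = 14.14 N, H = 2.648e+08 Pa, K = 2.203e-07.
By Archard's law, V = K·W·L/H = 2.203e-07 · 14.14 · 1903 / 2.648e+08 = 2.239e-11 m³.
Average depth h = V/A = 2.239e-11 / 3.231e-04 = 6.929e-08 m.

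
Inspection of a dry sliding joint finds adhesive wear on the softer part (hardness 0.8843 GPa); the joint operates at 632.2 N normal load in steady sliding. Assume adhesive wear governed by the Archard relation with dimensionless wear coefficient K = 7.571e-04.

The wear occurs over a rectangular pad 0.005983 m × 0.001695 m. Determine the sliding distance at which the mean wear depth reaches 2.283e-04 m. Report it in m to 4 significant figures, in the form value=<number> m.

value=4.277 m

Intermediates are displayed rounded, and all arithmetic keeps full precision. Rounded just once, at four significant digits.
Hardness H = 0.8843 GPa = 8.843e+08 Pa.
Contact area A = 0.005983 m × 0.001695 m = 1.014e-05 m².
Expressed in SI base units: W = 632.2 N, H = 8.843e+08 Pa, K = 7.571e-04.
Limit volume V_lim = h_lim·A = 2.283e-04 · 1.014e-05 = 2.315e-09 m³.
Thus life L = V_lim·H/(K·W) = 2.315e-09 · 8.843e+08 / (7.571e-04 · 632.2) = 4.277 m.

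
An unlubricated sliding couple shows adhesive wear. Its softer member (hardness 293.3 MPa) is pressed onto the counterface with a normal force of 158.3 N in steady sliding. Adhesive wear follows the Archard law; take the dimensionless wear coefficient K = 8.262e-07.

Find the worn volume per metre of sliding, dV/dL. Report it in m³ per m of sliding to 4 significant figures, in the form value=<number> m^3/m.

value=4.459e-13 m^3/m

Every step maintains exact precision; printed values are rounded, and one last rounding, at 4 significant figures.
Hardness H = 293.3 MPa = 2.933e+08 Pa.
Working in SI base units: W = 158.3 N, H = 2.933e+08 Pa, K = 8.262e-07.
Volumetric rate dV/dL = K·W/H: 8.262e-07 · 158.3 / 2.933e+08 = 4.459e-13 m³/m.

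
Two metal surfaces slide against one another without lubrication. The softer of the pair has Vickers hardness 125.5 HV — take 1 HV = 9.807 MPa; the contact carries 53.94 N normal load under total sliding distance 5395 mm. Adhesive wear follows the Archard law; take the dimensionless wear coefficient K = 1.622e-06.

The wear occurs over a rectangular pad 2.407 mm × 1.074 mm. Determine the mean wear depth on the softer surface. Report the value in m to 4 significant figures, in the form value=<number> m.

Quoted intermediates are rounded — all working math carries full precision — a lone final rounding, at 4 significant figures.
Convert: Path length L = 5395 mm = 5.395 m.
Convert: Hardness H = 125.5 HV × 9.807 MPa/HV = 1231 MPa = 1.231e+09 Pa.
Convert: Pad sides 2.407 mm × 1.074 mm = 0.002407 m × 0.001074 m. Contact area A = 0.002407 m × 0.001074 m = 2.585e-06 m².
SI base units throughout: W = 53.94 N, H = 1.231e+09 Pa, K = 1.622e-06.
Apply Archard: V = K·W·L/H = 1.622e-06 · 53.94 · 5.395 / 1.231e+09 = 3.835e-13 m³.
Depth h = V/A = 3.835e-13 / 2.585e-06 = 1.484e-07 m.

value=1.484e-07 m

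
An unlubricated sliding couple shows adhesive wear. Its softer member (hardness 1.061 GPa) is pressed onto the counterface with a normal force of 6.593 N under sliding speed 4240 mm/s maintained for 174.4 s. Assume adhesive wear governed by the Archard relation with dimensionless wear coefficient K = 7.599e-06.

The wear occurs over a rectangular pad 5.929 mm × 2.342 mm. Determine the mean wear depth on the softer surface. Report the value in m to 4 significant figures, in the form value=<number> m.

value=2.515e-06 m

Intermediate values are displayed rounded — each operation keeps exact precision — rounded once at the end, at four significant figures.
Convert: Sliding speed v = 4240 mm/s = 4.240 m/s. Distance covered L = v·t = 4.240 m/s × 174.4 s = 739.5 m.
Convert: Hardness H = 1.061 GPa = 1.061e+09 Pa.
Convert: Pad sides 5.929 mm × 2.342 mm = 0.005929 m × 0.002342 m. Contact area A = 0.005929 m × 0.002342 m = 1.389e-05 m².
In SI base units, W = 6.593 N, H = 1.061e+09 Pa, K = 7.599e-06.
By Archard's law, V = K·W·L/H = 7.599e-06 · 6.593 · 739.5 / 1.061e+09 = 3.492e-11 m³.
Depth h = V/A = 3.492e-11 / 1.389e-05 = 2.515e-06 m.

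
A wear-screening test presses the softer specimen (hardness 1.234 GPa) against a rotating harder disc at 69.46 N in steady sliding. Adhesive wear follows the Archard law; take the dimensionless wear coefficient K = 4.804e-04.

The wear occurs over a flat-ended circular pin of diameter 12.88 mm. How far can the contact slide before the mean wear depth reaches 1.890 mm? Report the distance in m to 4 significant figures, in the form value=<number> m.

The algebra carries exact precision — the intermediates appear rounded; rounded just once: 4 significant figures.
Convert: Hardness H = 1.234 GPa = 1.234e+09 Pa.
Convert: Pin diameter d = 12.88 mm = 0.01288 m. Contact area A = π·d²/4 = π·(0.01288 m)²/4 = 1.303e-04 m².
Convert: Depth limit h_lim = 1.890 mm = 0.001890 m.
In SI base units, W = 69.46 N, H = 1.234e+09 Pa, K = 4.804e-04.
At the depth limit, V_lim = h_lim·A = 0.001890 · 1.303e-04 = 2.463e-07 m³.
Inverting, life L = V_lim·H/(K·W) = 2.463e-07 · 1.234e+09 / (4.804e-04 · 69.46) = 9107 m.

value=9107 m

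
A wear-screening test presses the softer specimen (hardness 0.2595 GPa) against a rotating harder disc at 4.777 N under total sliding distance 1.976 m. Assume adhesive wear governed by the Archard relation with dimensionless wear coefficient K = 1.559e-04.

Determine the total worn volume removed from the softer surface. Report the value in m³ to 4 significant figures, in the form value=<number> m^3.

value=5.671e-12 m^3

All arithmetic maintains full float precision — intermediates are printed rounded. Rounded just once, at 4 significant figures.
Convert: Hardness H = 0.2595 GPa = 2.595e+08 Pa.
Working in SI base units: W = 4.777 N, H = 2.595e+08 Pa, K = 1.559e-04.
Apply Archard: V = K·W·L/H = 1.559e-04 · 4.777 · 1.976 / 2.595e+08 = 5.671e-12 m³.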